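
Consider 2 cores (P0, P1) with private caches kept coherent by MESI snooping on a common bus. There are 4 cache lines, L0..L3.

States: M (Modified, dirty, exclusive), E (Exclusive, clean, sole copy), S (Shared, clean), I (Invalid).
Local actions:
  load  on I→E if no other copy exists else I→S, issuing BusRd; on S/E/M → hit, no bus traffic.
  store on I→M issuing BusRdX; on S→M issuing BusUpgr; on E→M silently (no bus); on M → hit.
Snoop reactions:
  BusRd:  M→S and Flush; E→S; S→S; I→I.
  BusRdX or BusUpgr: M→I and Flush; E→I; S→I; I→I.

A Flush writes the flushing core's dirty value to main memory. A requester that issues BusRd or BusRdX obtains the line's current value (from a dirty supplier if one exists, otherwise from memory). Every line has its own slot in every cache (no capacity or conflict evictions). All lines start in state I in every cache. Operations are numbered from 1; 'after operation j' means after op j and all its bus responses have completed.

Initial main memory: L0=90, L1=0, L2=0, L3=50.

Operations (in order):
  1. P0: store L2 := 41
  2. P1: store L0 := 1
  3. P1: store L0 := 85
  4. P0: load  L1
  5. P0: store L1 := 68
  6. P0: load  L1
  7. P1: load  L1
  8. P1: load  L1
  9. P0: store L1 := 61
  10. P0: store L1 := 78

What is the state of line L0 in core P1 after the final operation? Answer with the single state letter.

state = M

  op1 P0: store L2 := 41 → M/I on L2; bus BusRdX; mem=0
  op2 P1: store L0 := 1 → I/M on L0; bus BusRdX; mem=90
  op3 P1: store L0 := 85 → I/M on L0; bus (none); mem=90
  op4 P0: load  L1 → E/I on L1; bus BusRd; mem=0
  op5 P0: store L1 := 68 → M/I on L1; bus (none); mem=0
  op6 P0: load  L1 → M/I on L1; bus (none); mem=0
  op7 P1: load  L1 → S/S on L1; bus BusRd Flush; mem=68
  op8 P1: load  L1 → S/S on L1; bus (none); mem=68
  op9 P0: store L1 := 61 → M/I on L1; bus BusUpgr; mem=68
  op10 P0: store L1 := 78 → M/I on L1; bus (none); mem=68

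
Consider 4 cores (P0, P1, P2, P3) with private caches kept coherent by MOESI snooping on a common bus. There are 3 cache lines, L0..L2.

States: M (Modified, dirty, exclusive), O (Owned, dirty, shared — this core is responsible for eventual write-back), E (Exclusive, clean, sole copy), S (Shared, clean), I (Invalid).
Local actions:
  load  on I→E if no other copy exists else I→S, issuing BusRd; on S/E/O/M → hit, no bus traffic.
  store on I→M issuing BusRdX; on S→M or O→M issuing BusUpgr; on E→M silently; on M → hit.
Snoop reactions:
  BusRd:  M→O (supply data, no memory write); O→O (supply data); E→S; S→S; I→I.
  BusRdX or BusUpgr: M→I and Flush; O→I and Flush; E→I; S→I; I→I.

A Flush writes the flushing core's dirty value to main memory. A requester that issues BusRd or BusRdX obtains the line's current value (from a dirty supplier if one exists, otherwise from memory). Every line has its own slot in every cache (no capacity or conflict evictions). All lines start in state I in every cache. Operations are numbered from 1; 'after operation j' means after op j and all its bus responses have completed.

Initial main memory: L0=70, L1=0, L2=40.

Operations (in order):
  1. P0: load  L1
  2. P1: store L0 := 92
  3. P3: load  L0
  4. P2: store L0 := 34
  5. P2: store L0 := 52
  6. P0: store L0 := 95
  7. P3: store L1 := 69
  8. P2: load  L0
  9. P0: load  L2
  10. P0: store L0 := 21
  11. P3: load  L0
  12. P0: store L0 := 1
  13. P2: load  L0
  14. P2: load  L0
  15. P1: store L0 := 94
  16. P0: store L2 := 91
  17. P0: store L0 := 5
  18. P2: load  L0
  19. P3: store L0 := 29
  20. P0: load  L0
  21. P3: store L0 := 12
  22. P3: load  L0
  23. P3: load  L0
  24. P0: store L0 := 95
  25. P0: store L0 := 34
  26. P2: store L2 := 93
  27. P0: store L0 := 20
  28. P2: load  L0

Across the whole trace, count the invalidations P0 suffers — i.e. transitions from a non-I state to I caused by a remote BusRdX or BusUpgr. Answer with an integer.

invalidations = 5

step 1: P0: load  L1  ⟶  EIII  (L1)  txn=BusRd  M[L1]=0
step 2: P1: store L0 := 92  ⟶  IMII  (L0)  txn=BusRdX  M[L0]=70
step 3: P3: load  L0  ⟶  IOIS  (L0)  txn=BusRd  M[L0]=70
step 4: P2: store L0 := 34  ⟶  IIMI  (L0)  txn=BusRdX+Flush  M[L0]=92
step 5: P2: store L0 := 52  ⟶  IIMI  (L0)  txn=∅  M[L0]=92
step 6: P0: store L0 := 95  ⟶  MIII  (L0)  txn=BusRdX+Flush  M[L0]=52
step 7: P3: store L1 := 69  ⟶  IIIM  (L1)  txn=BusRdX  M[L1]=0
step 8: P2: load  L0  ⟶  OISI  (L0)  txn=BusRd  M[L0]=52
step 9: P0: load  L2  ⟶  EIII  (L2)  txn=BusRd  M[L2]=40
step 10: P0: store L0 := 21  ⟶  MIII  (L0)  txn=BusUpgr  M[L0]=52
step 11: P3: load  L0  ⟶  OIIS  (L0)  txn=BusRd  M[L0]=52
step 12: P0: store L0 := 1  ⟶  MIII  (L0)  txn=BusUpgr  M[L0]=52
step 13: P2: load  L0  ⟶  OISI  (L0)  txn=BusRd  M[L0]=52
step 14: P2: load  L0  ⟶  OISI  (L0)  txn=∅  M[L0]=52
step 15: P1: store L0 := 94  ⟶  IMII  (L0)  txn=BusRdX+Flush  M[L0]=1
step 16: P0: store L2 := 91  ⟶  MIII  (L2)  txn=∅  M[L2]=40
step 17: P0: store L0 := 5  ⟶  MIII  (L0)  txn=BusRdX+Flush  M[L0]=94
step 18: P2: load  L0  ⟶  OISI  (L0)  txn=BusRd  M[L0]=94
step 19: P3: store L0 := 29  ⟶  IIIM  (L0)  txn=BusRdX+Flush  M[L0]=5
step 20: P0: load  L0  ⟶  SIIO  (L0)  txn=BusRd  M[L0]=5
step 21: P3: store L0 := 12  ⟶  IIIM  (L0)  txn=BusUpgr  M[L0]=5
step 22: P3: load  L0  ⟶  IIIM  (L0)  txn=∅  M[L0]=5
step 23: P3: load  L0  ⟶  IIIM  (L0)  txn=∅  M[L0]=5
step 24: P0: store L0 := 95  ⟶  MIII  (L0)  txn=BusRdX+Flush  M[L0]=12
step 25: P0: store L0 := 34  ⟶  MIII  (L0)  txn=∅  M[L0]=12
step 26: P2: store L2 := 93  ⟶  IIMI  (L2)  txn=BusRdX+Flush  M[L2]=91
step 27: P0: store L0 := 20  ⟶  MIII  (L0)  txn=∅  M[L0]=12
step 28: P2: load  L0  ⟶  OISI  (L0)  txn=BusRd  M[L0]=12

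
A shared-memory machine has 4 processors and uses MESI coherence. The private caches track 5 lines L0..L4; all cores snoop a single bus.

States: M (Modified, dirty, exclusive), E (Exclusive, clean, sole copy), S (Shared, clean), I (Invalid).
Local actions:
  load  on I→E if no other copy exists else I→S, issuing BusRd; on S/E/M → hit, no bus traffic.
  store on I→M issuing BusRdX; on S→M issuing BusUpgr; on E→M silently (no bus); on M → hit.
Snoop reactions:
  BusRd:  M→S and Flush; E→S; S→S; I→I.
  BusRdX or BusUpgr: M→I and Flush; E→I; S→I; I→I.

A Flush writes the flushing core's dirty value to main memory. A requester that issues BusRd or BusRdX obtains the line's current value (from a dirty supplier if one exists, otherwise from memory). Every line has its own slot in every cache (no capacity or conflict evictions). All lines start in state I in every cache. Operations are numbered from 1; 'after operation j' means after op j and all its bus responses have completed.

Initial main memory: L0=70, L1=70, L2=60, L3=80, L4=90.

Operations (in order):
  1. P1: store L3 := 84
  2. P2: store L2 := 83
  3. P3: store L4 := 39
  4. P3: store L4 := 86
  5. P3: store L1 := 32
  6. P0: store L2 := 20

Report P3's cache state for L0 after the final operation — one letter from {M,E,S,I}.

  op1 P1: store L3 := 84 → I/M/I/I on L3; bus BusRdX; mem=80
  op2 P2: store L2 := 83 → I/I/M/I on L2; bus BusRdX; mem=60
  op3 P3: store L4 := 39 → I/I/I/M on L4; bus BusRdX; mem=90
  op4 P3: store L4 := 86 → I/I/I/M on L4; bus (none); mem=90
  op5 P3: store L1 := 32 → I/I/I/M on L1; bus BusRdX; mem=70
  op6 P0: store L2 := 20 → M/I/I/I on L2; bus BusRdX Flush; mem=83

state = I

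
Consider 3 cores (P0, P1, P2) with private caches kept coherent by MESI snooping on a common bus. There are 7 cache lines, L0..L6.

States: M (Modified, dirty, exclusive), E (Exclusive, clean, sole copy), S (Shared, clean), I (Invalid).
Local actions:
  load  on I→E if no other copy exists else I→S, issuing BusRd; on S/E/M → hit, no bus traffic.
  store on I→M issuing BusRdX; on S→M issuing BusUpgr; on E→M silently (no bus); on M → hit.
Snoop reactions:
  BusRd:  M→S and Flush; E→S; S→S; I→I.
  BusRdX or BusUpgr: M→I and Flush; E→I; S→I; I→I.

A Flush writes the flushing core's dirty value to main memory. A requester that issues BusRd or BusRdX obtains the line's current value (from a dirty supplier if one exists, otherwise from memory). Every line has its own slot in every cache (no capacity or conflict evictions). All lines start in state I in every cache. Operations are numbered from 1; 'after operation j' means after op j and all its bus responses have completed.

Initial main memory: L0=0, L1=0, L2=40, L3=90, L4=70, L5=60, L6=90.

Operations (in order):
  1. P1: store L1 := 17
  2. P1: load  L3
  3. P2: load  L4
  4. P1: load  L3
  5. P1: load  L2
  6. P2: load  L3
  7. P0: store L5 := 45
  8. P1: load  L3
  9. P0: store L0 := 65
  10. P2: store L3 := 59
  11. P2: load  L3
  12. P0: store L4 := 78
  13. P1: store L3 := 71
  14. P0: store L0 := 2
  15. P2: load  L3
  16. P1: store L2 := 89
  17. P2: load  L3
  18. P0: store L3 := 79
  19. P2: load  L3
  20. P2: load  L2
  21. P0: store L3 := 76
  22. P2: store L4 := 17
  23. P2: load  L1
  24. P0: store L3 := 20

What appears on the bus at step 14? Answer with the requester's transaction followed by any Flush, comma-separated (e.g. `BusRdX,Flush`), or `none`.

  op1 P1: store L1 := 17 → I/M/I on L1; bus BusRdX; mem=0
  op2 P1: load  L3 → I/E/I on L3; bus BusRd; mem=90
  op3 P2: load  L4 → I/I/E on L4; bus BusRd; mem=70
  op4 P1: load  L3 → I/E/I on L3; bus (none); mem=90
  op5 P1: load  L2 → I/E/I on L2; bus BusRd; mem=40
  op6 P2: load  L3 → I/S/S on L3; bus BusRd; mem=90
  op7 P0: store L5 := 45 → M/I/I on L5; bus BusRdX; mem=60
  op8 P1: load  L3 → I/S/S on L3; bus (none); mem=90
  op9 P0: store L0 := 65 → M/I/I on L0; bus BusRdX; mem=0
  op10 P2: store L3 := 59 → I/I/M on L3; bus BusUpgr; mem=90
  op11 P2: load  L3 → I/I/M on L3; bus (none); mem=90
  op12 P0: store L4 := 78 → M/I/I on L4; bus BusRdX; mem=70
  op13 P1: store L3 := 71 → I/M/I on L3; bus BusRdX Flush; mem=59
  op14 P0: store L0 := 2 → M/I/I on L0; bus (none); mem=0
  op15 P2: load  L3 → I/S/S on L3; bus BusRd Flush; mem=71
  op16 P1: store L2 := 89 → I/M/I on L2; bus (none); mem=40
  op17 P2: load  L3 → I/S/S on L3; bus (none); mem=71
  op18 P0: store L3 := 79 → M/I/I on L3; bus BusRdX; mem=71
  op19 P2: load  L3 → S/I/S on L3; bus BusRd Flush; mem=79
  op20 P2: load  L2 → I/S/S on L2; bus BusRd Flush; mem=89
  op21 P0: store L3 := 76 → M/I/I on L3; bus BusUpgr; mem=79
  op22 P2: store L4 := 17 → I/I/M on L4; bus BusRdX Flush; mem=78
  op23 P2: load  L1 → I/S/S on L1; bus BusRd Flush; mem=17
  op24 P0: store L3 := 20 → M/I/I on L3; bus (none); mem=79

bus = none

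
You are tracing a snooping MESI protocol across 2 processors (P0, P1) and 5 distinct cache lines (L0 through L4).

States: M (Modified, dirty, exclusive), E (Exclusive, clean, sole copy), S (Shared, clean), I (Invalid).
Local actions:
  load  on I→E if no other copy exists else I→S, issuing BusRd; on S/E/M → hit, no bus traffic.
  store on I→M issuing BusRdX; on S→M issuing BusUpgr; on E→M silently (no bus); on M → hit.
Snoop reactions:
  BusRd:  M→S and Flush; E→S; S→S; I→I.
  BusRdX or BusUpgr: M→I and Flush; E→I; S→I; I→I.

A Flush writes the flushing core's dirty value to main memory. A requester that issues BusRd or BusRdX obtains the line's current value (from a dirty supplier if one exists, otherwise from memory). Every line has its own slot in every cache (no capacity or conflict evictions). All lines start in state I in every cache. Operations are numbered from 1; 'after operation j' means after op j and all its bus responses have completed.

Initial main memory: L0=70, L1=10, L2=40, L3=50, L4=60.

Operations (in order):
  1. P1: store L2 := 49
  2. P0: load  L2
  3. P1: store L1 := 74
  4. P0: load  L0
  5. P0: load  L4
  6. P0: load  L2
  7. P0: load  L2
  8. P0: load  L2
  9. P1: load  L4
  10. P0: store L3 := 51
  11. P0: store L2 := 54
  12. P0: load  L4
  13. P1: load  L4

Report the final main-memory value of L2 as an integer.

  op1 P1: store L2 := 49 → I/M on L2; bus BusRdX; mem=40
  op2 P0: load  L2 → S/S on L2; bus BusRd Flush; mem=49
  op3 P1: store L1 := 74 → I/M on L1; bus BusRdX; mem=10
  op4 P0: load  L0 → E/I on L0; bus BusRd; mem=70
  op5 P0: load  L4 → E/I on L4; bus BusRd; mem=60
  op6 P0: load  L2 → S/S on L2; bus (none); mem=49
  op7 P0: load  L2 → S/S on L2; bus (none); mem=49
  op8 P0: load  L2 → S/S on L2; bus (none); mem=49
  op9 P1: load  L4 → S/S on L4; bus BusRd; mem=60
  op10 P0: store L3 := 51 → M/I on L3; bus BusRdX; mem=50
  op11 P0: store L2 := 54 → M/I on L2; bus BusUpgr; mem=49
  op12 P0: load  L4 → S/S on L4; bus (none); mem=60
  op13 P1: load  L4 → S/S on L4; bus (none); mem=60

memory[L2] = 49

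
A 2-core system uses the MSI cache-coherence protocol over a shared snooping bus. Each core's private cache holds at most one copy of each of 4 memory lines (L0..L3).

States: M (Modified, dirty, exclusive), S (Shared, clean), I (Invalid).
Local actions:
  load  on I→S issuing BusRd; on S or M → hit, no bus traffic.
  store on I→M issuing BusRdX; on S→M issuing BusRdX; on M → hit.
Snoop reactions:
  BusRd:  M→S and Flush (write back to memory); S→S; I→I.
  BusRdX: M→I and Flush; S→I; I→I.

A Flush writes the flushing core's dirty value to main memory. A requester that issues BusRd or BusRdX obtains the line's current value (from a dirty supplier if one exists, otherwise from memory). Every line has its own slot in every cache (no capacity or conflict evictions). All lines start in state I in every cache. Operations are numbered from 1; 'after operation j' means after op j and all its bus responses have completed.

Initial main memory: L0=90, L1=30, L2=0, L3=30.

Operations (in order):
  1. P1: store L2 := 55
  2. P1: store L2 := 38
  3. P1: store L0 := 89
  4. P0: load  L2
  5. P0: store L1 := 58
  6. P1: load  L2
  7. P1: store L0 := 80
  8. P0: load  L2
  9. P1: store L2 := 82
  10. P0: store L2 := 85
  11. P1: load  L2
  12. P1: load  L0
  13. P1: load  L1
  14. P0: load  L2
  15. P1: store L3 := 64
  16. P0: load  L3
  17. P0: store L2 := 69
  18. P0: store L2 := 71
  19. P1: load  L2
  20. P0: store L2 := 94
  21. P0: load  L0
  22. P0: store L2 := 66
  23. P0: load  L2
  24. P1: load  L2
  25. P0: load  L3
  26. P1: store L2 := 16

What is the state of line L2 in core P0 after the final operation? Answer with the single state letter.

1. P1: store L2 := 55  bus=[BusRdX]  L2: P0=I P1=M  mem[L2]=0
2. P1: store L2 := 38  bus=[-]  L2: P0=I P1=M  mem[L2]=0
3. P1: store L0 := 89  bus=[BusRdX]  L0: P0=I P1=M  mem[L0]=90
4. P0: load  L2  bus=[BusRd,Flush]  L2: P0=S P1=S  mem[L2]=38
5. P0: store L1 := 58  bus=[BusRdX]  L1: P0=M P1=I  mem[L1]=30
6. P1: load  L2  bus=[-]  L2: P0=S P1=S  mem[L2]=38
7. P1: store L0 := 80  bus=[-]  L0: P0=I P1=M  mem[L0]=90
8. P0: load  L2  bus=[-]  L2: P0=S P1=S  mem[L2]=38
9. P1: store L2 := 82  bus=[BusRdX]  L2: P0=I P1=M  mem[L2]=38
10. P0: store L2 := 85  bus=[BusRdX,Flush]  L2: P0=M P1=I  mem[L2]=82
11. P1: load  L2  bus=[BusRd,Flush]  L2: P0=S P1=S  mem[L2]=85
12. P1: load  L0  bus=[-]  L0: P0=I P1=M  mem[L0]=90
13. P1: load  L1  bus=[BusRd,Flush]  L1: P0=S P1=S  mem[L1]=58
14. P0: load  L2  bus=[-]  L2: P0=S P1=S  mem[L2]=85
15. P1: store L3 := 64  bus=[BusRdX]  L3: P0=I P1=M  mem[L3]=30
16. P0: load  L3  bus=[BusRd,Flush]  L3: P0=S P1=S  mem[L3]=64
17. P0: store L2 := 69  bus=[BusRdX]  L2: P0=M P1=I  mem[L2]=85
18. P0: store L2 := 71  bus=[-]  L2: P0=M P1=I  mem[L2]=85
19. P1: load  L2  bus=[BusRd,Flush]  L2: P0=S P1=S  mem[L2]=71
20. P0: store L2 := 94  bus=[BusRdX]  L2: P0=M P1=I  mem[L2]=71
21. P0: load  L0  bus=[BusRd,Flush]  L0: P0=S P1=S  mem[L0]=80
22. P0: store L2 := 66  bus=[-]  L2: P0=M P1=I  mem[L2]=71
23. P0: load  L2  bus=[-]  L2: P0=M P1=I  mem[L2]=71
24. P1: load  L2  bus=[BusRd,Flush]  L2: P0=S P1=S  mem[L2]=66
25. P0: load  L3  bus=[-]  L3: P0=S P1=S  mem[L3]=64
26. P1: store L2 := 16  bus=[BusRdX]  L2: P0=I P1=M  mem[L2]=66

state = I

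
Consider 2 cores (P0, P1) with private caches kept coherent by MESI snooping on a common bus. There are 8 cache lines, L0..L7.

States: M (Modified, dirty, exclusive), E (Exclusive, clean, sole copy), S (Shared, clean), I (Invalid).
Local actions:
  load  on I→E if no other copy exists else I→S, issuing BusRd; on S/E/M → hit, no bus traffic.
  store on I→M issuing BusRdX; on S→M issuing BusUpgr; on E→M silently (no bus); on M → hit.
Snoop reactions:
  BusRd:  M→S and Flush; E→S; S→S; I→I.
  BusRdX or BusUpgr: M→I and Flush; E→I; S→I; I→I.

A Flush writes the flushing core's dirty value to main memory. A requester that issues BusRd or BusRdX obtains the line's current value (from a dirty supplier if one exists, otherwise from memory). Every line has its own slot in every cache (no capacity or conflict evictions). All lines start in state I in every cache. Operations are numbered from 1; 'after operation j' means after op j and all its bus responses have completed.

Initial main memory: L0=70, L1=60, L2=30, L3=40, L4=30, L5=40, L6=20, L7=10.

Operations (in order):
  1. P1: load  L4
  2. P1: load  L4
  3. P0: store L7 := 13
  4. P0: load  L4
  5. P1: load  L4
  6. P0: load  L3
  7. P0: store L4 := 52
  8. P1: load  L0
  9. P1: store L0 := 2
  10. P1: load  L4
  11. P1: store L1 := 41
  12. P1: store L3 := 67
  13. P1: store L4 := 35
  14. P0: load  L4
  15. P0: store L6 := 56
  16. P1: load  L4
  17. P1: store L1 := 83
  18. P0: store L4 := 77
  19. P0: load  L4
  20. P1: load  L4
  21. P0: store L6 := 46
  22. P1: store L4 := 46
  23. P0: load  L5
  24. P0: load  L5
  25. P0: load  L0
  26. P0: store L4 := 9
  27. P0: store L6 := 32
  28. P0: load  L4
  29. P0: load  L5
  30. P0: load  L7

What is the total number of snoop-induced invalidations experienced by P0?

invalidations = 3

step 1: P1: load  L4  ⟶  IE  (L4)  txn=BusRd  M[L4]=30
step 2: P1: load  L4  ⟶  IE  (L4)  txn=∅  M[L4]=30
step 3: P0: store L7 := 13  ⟶  MI  (L7)  txn=BusRdX  M[L7]=10
step 4: P0: load  L4  ⟶  SS  (L4)  txn=BusRd  M[L4]=30
step 5: P1: load  L4  ⟶  SS  (L4)  txn=∅  M[L4]=30
step 6: P0: load  L3  ⟶  EI  (L3)  txn=BusRd  M[L3]=40
step 7: P0: store L4 := 52  ⟶  MI  (L4)  txn=BusUpgr  M[L4]=30
step 8: P1: load  L0  ⟶  IE  (L0)  txn=BusRd  M[L0]=70
step 9: P1: store L0 := 2  ⟶  IM  (L0)  txn=∅  M[L0]=70
step 10: P1: load  L4  ⟶  SS  (L4)  txn=BusRd+Flush  M[L4]=52
step 11: P1: store L1 := 41  ⟶  IM  (L1)  txn=BusRdX  M[L1]=60
step 12: P1: store L3 := 67  ⟶  IM  (L3)  txn=BusRdX  M[L3]=40
step 13: P1: store L4 := 35  ⟶  IM  (L4)  txn=BusUpgr  M[L4]=52
step 14: P0: load  L4  ⟶  SS  (L4)  txn=BusRd+Flush  M[L4]=35
step 15: P0: store L6 := 56  ⟶  MI  (L6)  txn=BusRdX  M[L6]=20
step 16: P1: load  L4  ⟶  SS  (L4)  txn=∅  M[L4]=35
step 17: P1: store L1 := 83  ⟶  IM  (L1)  txn=∅  M[L1]=60
step 18: P0: store L4 := 77  ⟶  MI  (L4)  txn=BusUpgr  M[L4]=35
step 19: P0: load  L4  ⟶  MI  (L4)  txn=∅  M[L4]=35
step 20: P1: load  L4  ⟶  SS  (L4)  txn=BusRd+Flush  M[L4]=77
step 21: P0: store L6 := 46  ⟶  MI  (L6)  txn=∅  M[L6]=20
step 22: P1: store L4 := 46  ⟶  IM  (L4)  txn=BusUpgr  M[L4]=77
step 23: P0: load  L5  ⟶  EI  (L5)  txn=BusRd  M[L5]=40
step 24: P0: load  L5  ⟶  EI  (L5)  txn=∅  M[L5]=40
step 25: P0: load  L0  ⟶  SS  (L0)  txn=BusRd+Flush  M[L0]=2
step 26: P0: store L4 := 9  ⟶  MI  (L4)  txn=BusRdX+Flush  M[L4]=46
step 27: P0: store L6 := 32  ⟶  MI  (L6)  txn=∅  M[L6]=20
step 28: P0: load  L4  ⟶  MI  (L4)  txn=∅  M[L4]=46
step 29: P0: load  L5  ⟶  EI  (L5)  txn=∅  M[L5]=40
step 30: P0: load  L7  ⟶  MI  (L7)  txn=∅  M[L7]=10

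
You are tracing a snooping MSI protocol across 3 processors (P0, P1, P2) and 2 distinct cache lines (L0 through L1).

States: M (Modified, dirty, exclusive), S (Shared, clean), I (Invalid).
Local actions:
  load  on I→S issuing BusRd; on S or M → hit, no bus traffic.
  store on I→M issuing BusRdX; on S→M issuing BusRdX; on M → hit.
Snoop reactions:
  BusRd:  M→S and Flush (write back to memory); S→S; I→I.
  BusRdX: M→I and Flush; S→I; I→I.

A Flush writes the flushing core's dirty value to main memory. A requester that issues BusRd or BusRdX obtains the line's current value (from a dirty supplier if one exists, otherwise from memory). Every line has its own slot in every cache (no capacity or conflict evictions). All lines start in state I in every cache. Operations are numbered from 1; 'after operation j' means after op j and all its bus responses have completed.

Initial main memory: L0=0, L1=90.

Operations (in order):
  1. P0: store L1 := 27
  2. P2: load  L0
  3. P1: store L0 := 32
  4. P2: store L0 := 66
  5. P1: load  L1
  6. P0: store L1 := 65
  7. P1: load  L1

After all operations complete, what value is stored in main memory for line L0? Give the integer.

1. P0: store L1 := 27  bus=[BusRdX]  L1: P0=M P1=I P2=I  mem[L1]=90
2. P2: load  L0  bus=[BusRd]  L0: P0=I P1=I P2=S  mem[L0]=0
3. P1: store L0 := 32  bus=[BusRdX]  L0: P0=I P1=M P2=I  mem[L0]=0
4. P2: store L0 := 66  bus=[BusRdX,Flush]  L0: P0=I P1=I P2=M  mem[L0]=32
5. P1: load  L1  bus=[BusRd,Flush]  L1: P0=S P1=S P2=I  mem[L1]=27
6. P0: store L1 := 65  bus=[BusRdX]  L1: P0=M P1=I P2=I  mem[L1]=27
7. P1: load  L1  bus=[BusRd,Flush]  L1: P0=S P1=S P2=I  mem[L1]=65

memory[L0] = 32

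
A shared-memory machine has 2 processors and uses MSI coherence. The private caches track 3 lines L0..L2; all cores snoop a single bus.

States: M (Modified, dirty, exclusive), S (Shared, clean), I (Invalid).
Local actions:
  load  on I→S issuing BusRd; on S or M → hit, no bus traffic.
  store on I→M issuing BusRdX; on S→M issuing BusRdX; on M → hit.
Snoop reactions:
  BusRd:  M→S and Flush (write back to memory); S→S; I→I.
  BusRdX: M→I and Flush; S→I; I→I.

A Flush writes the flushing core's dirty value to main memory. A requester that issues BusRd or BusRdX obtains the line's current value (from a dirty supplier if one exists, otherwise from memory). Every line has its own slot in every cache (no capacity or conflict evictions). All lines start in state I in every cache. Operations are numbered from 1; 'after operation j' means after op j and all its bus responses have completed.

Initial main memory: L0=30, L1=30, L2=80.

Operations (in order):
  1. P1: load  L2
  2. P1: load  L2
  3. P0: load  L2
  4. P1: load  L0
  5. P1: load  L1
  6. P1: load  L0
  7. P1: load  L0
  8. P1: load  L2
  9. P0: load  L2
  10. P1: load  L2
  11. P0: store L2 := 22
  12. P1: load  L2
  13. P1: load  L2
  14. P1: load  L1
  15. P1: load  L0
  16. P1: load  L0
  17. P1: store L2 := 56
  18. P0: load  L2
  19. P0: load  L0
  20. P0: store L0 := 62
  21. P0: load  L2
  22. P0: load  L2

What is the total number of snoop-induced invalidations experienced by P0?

invalidations = 1

  op1 P1: load  L2 → I/S on L2; bus BusRd; mem=80
  op2 P1: load  L2 → I/S on L2; bus (none); mem=80
  op3 P0: load  L2 → S/S on L2; bus BusRd; mem=80
  op4 P1: load  L0 → I/S on L0; bus BusRd; mem=30
  op5 P1: load  L1 → I/S on L1; bus BusRd; mem=30
  op6 P1: load  L0 → I/S on L0; bus (none); mem=30
  op7 P1: load  L0 → I/S on L0; bus (none); mem=30
  op8 P1: load  L2 → S/S on L2; bus (none); mem=80
  op9 P0: load  L2 → S/S on L2; bus (none); mem=80
  op10 P1: load  L2 → S/S on L2; bus (none); mem=80
  op11 P0: store L2 := 22 → M/I on L2; bus BusRdX; mem=80
  op12 P1: load  L2 → S/S on L2; bus BusRd Flush; mem=22
  op13 P1: load  L2 → S/S on L2; bus (none); mem=22
  op14 P1: load  L1 → I/S on L1; bus (none); mem=30
  op15 P1: load  L0 → I/S on L0; bus (none); mem=30
  op16 P1: load  L0 → I/S on L0; bus (none); mem=30
  op17 P1: store L2 := 56 → I/M on L2; bus BusRdX; mem=22
  op18 P0: load  L2 → S/S on L2; bus BusRd Flush; mem=56
  op19 P0: load  L0 → S/S on L0; bus BusRd; mem=30
  op20 P0: store L0 := 62 → M/I on L0; bus BusRdX; mem=30
  op21 P0: load  L2 → S/S on L2; bus (none); mem=56
  op22 P0: load  L2 → S/S on L2; bus (none); mem=56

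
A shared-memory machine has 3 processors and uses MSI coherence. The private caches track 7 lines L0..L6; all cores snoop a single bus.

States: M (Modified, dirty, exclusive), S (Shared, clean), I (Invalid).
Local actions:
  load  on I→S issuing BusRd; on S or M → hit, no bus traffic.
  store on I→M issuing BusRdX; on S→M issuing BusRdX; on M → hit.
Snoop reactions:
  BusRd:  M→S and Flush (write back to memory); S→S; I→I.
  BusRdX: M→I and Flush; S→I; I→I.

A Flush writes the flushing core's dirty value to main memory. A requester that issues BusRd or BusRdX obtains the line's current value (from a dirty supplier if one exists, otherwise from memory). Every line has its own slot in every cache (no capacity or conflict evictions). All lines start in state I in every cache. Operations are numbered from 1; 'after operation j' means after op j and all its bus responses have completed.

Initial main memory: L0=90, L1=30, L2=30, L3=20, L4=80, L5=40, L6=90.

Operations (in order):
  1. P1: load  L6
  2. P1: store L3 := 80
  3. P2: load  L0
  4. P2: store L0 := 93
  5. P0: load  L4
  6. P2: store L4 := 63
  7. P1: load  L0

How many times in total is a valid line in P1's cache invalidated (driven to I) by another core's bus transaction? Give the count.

invalidations = 0

[1] P1: load  L6 | P0:I, P1:S(90), P2:I | bus: BusRd
[2] P1: store L3 := 80 | P0:I, P1:M(80), P2:I | bus: BusRdX
[3] P2: load  L0 | P0:I, P1:I, P2:S(90) | bus: BusRd
[4] P2: store L0 := 93 | P0:I, P1:I, P2:M(93) | bus: BusRdX
[5] P0: load  L4 | P0:S(80), P1:I, P2:I | bus: BusRd
[6] P2: store L4 := 63 | P0:I, P1:I, P2:M(63) | bus: BusRdX
[7] P1: load  L0 | P0:I, P1:S(93), P2:S(93) | bus: BusRd,Flush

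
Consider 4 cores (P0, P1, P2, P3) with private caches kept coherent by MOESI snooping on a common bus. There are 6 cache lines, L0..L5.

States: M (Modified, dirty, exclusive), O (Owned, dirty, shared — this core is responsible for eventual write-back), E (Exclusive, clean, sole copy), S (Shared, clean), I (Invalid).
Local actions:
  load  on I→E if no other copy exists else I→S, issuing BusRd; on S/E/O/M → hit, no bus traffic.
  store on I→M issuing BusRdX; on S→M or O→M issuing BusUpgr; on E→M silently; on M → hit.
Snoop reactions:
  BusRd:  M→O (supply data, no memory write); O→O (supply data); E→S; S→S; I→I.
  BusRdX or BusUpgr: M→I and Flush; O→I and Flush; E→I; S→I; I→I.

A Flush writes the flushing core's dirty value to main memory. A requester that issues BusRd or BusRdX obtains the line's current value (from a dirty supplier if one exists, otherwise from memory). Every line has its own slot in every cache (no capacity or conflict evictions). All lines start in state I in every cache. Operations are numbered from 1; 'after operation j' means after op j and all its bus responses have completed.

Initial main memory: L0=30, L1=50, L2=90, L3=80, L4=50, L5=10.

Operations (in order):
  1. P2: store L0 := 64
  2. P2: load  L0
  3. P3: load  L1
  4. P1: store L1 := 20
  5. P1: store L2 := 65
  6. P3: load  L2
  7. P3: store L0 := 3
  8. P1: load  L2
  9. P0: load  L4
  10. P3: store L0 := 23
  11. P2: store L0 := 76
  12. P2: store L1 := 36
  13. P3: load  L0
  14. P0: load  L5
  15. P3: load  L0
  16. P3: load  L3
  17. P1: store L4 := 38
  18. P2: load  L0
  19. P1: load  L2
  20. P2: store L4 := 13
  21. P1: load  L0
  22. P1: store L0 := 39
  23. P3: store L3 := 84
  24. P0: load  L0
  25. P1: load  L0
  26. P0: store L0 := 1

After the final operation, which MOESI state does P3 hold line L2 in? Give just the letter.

state = S

step 1: P2: store L0 := 64  ⟶  IIMI  (L0)  txn=BusRdX  M[L0]=30
step 2: P2: load  L0  ⟶  IIMI  (L0)  txn=∅  M[L0]=30
step 3: P3: load  L1  ⟶  IIIE  (L1)  txn=BusRd  M[L1]=50
step 4: P1: store L1 := 20  ⟶  IMII  (L1)  txn=BusRdX  M[L1]=50
step 5: P1: store L2 := 65  ⟶  IMII  (L2)  txn=BusRdX  M[L2]=90
step 6: P3: load  L2  ⟶  IOIS  (L2)  txn=BusRd  M[L2]=90
step 7: P3: store L0 := 3  ⟶  IIIM  (L0)  txn=BusRdX+Flush  M[L0]=64
step 8: P1: load  L2  ⟶  IOIS  (L2)  txn=∅  M[L2]=90
step 9: P0: load  L4  ⟶  EIII  (L4)  txn=BusRd  M[L4]=50
step 10: P3: store L0 := 23  ⟶  IIIM  (L0)  txn=∅  M[L0]=64
step 11: P2: store L0 := 76  ⟶  IIMI  (L0)  txn=BusRdX+Flush  M[L0]=23
step 12: P2: store L1 := 36  ⟶  IIMI  (L1)  txn=BusRdX+Flush  M[L1]=20
step 13: P3: load  L0  ⟶  IIOS  (L0)  txn=BusRd  M[L0]=23
step 14: P0: load  L5  ⟶  EIII  (L5)  txn=BusRd  M[L5]=10
step 15: P3: load  L0  ⟶  IIOS  (L0)  txn=∅  M[L0]=23
step 16: P3: load  L3  ⟶  IIIE  (L3)  txn=BusRd  M[L3]=80
step 17: P1: store L4 := 38  ⟶  IMII  (L4)  txn=BusRdX  M[L4]=50
step 18: P2: load  L0  ⟶  IIOS  (L0)  txn=∅  M[L0]=23
step 19: P1: load  L2  ⟶  IOIS  (L2)  txn=∅  M[L2]=90
step 20: P2: store L4 := 13  ⟶  IIMI  (L4)  txn=BusRdX+Flush  M[L4]=38
step 21: P1: load  L0  ⟶  ISOS  (L0)  txn=BusRd  M[L0]=23
step 22: P1: store L0 := 39  ⟶  IMII  (L0)  txn=BusUpgr+Flush  M[L0]=76
step 23: P3: store L3 := 84  ⟶  IIIM  (L3)  txn=∅  M[L3]=80
step 24: P0: load  L0  ⟶  SOII  (L0)  txn=BusRd  M[L0]=76
step 25: P1: load  L0  ⟶  SOII  (L0)  txn=∅  M[L0]=76
step 26: P0: store L0 := 1  ⟶  MIII  (L0)  txn=BusUpgr+Flush  M[L0]=39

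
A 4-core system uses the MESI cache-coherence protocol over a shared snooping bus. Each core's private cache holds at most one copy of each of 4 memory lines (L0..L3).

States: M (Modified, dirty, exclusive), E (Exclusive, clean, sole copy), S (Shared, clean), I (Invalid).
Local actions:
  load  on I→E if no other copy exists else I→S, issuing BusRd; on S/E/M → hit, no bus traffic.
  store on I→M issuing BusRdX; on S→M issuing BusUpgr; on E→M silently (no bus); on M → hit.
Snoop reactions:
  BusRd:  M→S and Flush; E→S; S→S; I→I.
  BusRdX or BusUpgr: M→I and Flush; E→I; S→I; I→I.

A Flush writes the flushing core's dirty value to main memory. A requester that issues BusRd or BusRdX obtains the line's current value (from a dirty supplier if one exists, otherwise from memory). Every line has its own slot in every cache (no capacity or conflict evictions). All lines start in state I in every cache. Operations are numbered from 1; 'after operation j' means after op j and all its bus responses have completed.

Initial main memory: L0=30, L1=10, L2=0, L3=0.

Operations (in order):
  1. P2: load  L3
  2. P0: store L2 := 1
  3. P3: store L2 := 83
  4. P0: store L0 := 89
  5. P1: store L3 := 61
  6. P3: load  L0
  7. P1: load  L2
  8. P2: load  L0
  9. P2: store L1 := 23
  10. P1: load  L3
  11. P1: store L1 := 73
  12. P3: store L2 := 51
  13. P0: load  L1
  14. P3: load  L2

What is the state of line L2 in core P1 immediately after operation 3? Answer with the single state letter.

  op1 P2: load  L3 → I/I/E/I on L3; bus BusRd; mem=0
  op2 P0: store L2 := 1 → M/I/I/I on L2; bus BusRdX; mem=0
  op3 P3: store L2 := 83 → I/I/I/M on L2; bus BusRdX Flush; mem=1
  op4 P0: store L0 := 89 → M/I/I/I on L0; bus BusRdX; mem=30
  op5 P1: store L3 := 61 → I/M/I/I on L3; bus BusRdX; mem=0
  op6 P3: load  L0 → S/I/I/S on L0; bus BusRd Flush; mem=89
  op7 P1: load  L2 → I/S/I/S on L2; bus BusRd Flush; mem=83
  op8 P2: load  L0 → S/I/S/S on L0; bus BusRd; mem=89
  op9 P2: store L1 := 23 → I/I/M/I on L1; bus BusRdX; mem=10
  op10 P1: load  L3 → I/M/I/I on L3; bus (none); mem=0
  op11 P1: store L1 := 73 → I/M/I/I on L1; bus BusRdX Flush; mem=23
  op12 P3: store L2 := 51 → I/I/I/M on L2; bus BusUpgr; mem=83
  op13 P0: load  L1 → S/S/I/I on L1; bus BusRd Flush; mem=73
  op14 P3: load  L2 → I/I/I/M on L2; bus (none); mem=83

state = I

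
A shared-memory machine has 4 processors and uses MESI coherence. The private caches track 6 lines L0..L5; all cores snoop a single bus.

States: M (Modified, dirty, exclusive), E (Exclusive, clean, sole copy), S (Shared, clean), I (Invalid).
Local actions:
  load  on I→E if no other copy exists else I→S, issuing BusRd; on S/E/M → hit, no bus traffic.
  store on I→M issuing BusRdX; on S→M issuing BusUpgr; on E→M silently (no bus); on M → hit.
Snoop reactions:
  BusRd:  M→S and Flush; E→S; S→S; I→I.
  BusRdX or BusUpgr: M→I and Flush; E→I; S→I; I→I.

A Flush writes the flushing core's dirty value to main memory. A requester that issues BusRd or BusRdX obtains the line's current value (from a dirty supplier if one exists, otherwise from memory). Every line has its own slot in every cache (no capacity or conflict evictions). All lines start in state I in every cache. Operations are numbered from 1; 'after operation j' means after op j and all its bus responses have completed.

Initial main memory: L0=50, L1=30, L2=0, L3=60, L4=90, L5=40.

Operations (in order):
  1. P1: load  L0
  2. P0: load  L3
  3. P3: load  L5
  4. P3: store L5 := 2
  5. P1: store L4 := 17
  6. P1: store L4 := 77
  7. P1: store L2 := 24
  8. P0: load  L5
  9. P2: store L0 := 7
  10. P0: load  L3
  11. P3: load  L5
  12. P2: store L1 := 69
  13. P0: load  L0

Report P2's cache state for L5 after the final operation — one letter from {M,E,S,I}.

state = I

[1] P1: load  L0 | P0:I, P1:E(50), P2:I, P3:I | bus: BusRd
[2] P0: load  L3 | P0:E(60), P1:I, P2:I, P3:I | bus: BusRd
[3] P3: load  L5 | P0:I, P1:I, P2:I, P3:E(40) | bus: BusRd
[4] P3: store L5 := 2 | P0:I, P1:I, P2:I, P3:M(2) | bus: none
[5] P1: store L4 := 17 | P0:I, P1:M(17), P2:I, P3:I | bus: BusRdX
[6] P1: store L4 := 77 | P0:I, P1:M(77), P2:I, P3:I | bus: none
[7] P1: store L2 := 24 | P0:I, P1:M(24), P2:I, P3:I | bus: BusRdX
[8] P0: load  L5 | P0:S(2), P1:I, P2:I, P3:S(2) | bus: BusRd,Flush
[9] P2: store L0 := 7 | P0:I, P1:I, P2:M(7), P3:I | bus: BusRdX
[10] P0: load  L3 | P0:E(60), P1:I, P2:I, P3:I | bus: none
[11] P3: load  L5 | P0:S(2), P1:I, P2:I, P3:S(2) | bus: none
[12] P2: store L1 := 69 | P0:I, P1:I, P2:M(69), P3:I | bus: BusRdX
[13] P0: load  L0 | P0:S(7), P1:I, P2:S(7), P3:I | bus: BusRd,Flush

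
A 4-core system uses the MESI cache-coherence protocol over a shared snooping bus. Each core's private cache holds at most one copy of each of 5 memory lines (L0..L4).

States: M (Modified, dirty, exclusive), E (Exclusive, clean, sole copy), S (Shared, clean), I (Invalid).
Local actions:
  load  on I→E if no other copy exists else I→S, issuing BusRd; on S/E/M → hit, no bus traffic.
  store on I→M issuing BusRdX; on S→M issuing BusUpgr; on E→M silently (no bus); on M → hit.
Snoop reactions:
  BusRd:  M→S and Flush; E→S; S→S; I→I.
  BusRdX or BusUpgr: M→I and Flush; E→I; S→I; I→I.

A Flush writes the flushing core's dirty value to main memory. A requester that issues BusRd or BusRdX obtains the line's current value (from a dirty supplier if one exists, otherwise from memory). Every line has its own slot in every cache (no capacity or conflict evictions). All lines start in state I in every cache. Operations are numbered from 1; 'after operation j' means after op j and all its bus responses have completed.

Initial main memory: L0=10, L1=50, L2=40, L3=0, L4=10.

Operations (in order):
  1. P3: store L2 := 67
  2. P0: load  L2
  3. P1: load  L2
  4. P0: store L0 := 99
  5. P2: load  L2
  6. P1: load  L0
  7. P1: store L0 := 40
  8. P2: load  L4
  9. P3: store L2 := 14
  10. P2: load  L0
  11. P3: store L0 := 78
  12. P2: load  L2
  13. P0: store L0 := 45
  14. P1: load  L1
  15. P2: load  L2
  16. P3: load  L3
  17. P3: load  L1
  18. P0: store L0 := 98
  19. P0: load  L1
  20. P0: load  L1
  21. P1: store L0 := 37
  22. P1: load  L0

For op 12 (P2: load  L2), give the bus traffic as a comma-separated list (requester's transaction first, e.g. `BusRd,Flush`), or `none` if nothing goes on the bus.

step 1: P3: store L2 := 67  ⟶  IIIM  (L2)  txn=BusRdX  M[L2]=40
step 2: P0: load  L2  ⟶  SIIS  (L2)  txn=BusRd+Flush  M[L2]=67
step 3: P1: load  L2  ⟶  SSIS  (L2)  txn=BusRd  M[L2]=67
step 4: P0: store L0 := 99  ⟶  MIII  (L0)  txn=BusRdX  M[L0]=10
step 5: P2: load  L2  ⟶  SSSS  (L2)  txn=BusRd  M[L2]=67
step 6: P1: load  L0  ⟶  SSII  (L0)  txn=BusRd+Flush  M[L0]=99
step 7: P1: store L0 := 40  ⟶  IMII  (L0)  txn=BusUpgr  M[L0]=99
step 8: P2: load  L4  ⟶  IIEI  (L4)  txn=BusRd  M[L4]=10
step 9: P3: store L2 := 14  ⟶  IIIM  (L2)  txn=BusUpgr  M[L2]=67
step 10: P2: load  L0  ⟶  ISSI  (L0)  txn=BusRd+Flush  M[L0]=40
step 11: P3: store L0 := 78  ⟶  IIIM  (L0)  txn=BusRdX  M[L0]=40
step 12: P2: load  L2  ⟶  IISS  (L2)  txn=BusRd+Flush  M[L2]=14
step 13: P0: store L0 := 45  ⟶  MIII  (L0)  txn=BusRdX+Flush  M[L0]=78
step 14: P1: load  L1  ⟶  IEII  (L1)  txn=BusRd  M[L1]=50
step 15: P2: load  L2  ⟶  IISS  (L2)  txn=∅  M[L2]=14
step 16: P3: load  L3  ⟶  IIIE  (L3)  txn=BusRd  M[L3]=0
step 17: P3: load  L1  ⟶  ISIS  (L1)  txn=BusRd  M[L1]=50
step 18: P0: store L0 := 98  ⟶  MIII  (L0)  txn=∅  M[L0]=78
step 19: P0: load  L1  ⟶  SSIS  (L1)  txn=BusRd  M[L1]=50
step 20: P0: load  L1  ⟶  SSIS  (L1)  txn=∅  M[L1]=50
step 21: P1: store L0 := 37  ⟶  IMII  (L0)  txn=BusRdX+Flush  M[L0]=98
step 22: P1: load  L0  ⟶  IMII  (L0)  txn=∅  M[L0]=98

bus = BusRd,Flush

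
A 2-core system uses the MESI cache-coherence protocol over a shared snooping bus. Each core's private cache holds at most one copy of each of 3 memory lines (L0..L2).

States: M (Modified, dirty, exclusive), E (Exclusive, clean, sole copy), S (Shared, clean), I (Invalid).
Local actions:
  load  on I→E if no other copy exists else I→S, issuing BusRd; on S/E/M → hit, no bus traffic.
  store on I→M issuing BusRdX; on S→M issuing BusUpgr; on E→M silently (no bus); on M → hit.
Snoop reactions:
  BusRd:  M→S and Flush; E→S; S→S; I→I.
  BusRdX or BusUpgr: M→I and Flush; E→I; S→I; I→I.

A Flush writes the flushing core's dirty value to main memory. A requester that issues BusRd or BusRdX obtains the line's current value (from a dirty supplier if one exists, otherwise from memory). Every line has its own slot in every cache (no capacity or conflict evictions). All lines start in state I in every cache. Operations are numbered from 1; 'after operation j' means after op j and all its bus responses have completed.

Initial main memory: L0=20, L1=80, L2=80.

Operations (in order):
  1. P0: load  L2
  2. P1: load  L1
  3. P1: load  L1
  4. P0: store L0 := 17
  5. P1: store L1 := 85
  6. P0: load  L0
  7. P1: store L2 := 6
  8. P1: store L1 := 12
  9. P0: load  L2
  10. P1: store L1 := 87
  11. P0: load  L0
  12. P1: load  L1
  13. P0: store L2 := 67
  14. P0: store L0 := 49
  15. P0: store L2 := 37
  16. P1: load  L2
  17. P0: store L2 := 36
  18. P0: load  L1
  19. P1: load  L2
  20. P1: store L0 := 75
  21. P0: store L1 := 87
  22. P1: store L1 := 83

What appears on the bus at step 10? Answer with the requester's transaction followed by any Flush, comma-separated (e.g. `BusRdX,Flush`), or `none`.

[1] P0: load  L2 | P0:E(80), P1:I | bus: BusRd
[2] P1: load  L1 | P0:I, P1:E(80) | bus: BusRd
[3] P1: load  L1 | P0:I, P1:E(80) | bus: none
[4] P0: store L0 := 17 | P0:M(17), P1:I | bus: BusRdX
[5] P1: store L1 := 85 | P0:I, P1:M(85) | bus: none
[6] P0: load  L0 | P0:M(17), P1:I | bus: none
[7] P1: store L2 := 6 | P0:I, P1:M(6) | bus: BusRdX
[8] P1: store L1 := 12 | P0:I, P1:M(12) | bus: none
[9] P0: load  L2 | P0:S(6), P1:S(6) | bus: BusRd,Flush
[10] P1: store L1 := 87 | P0:I, P1:M(87) | bus: none
[11] P0: load  L0 | P0:M(17), P1:I | bus: none
[12] P1: load  L1 | P0:I, P1:M(87) | bus: none
[13] P0: store L2 := 67 | P0:M(67), P1:I | bus: BusUpgr
[14] P0: store L0 := 49 | P0:M(49), P1:I | bus: none
[15] P0: store L2 := 37 | P0:M(37), P1:I | bus: none
[16] P1: load  L2 | P0:S(37), P1:S(37) | bus: BusRd,Flush
[17] P0: store L2 := 36 | P0:M(36), P1:I | bus: BusUpgr
[18] P0: load  L1 | P0:S(87), P1:S(87) | bus: BusRd,Flush
[19] P1: load  L2 | P0:S(36), P1:S(36) | bus: BusRd,Flush
[20] P1: store L0 := 75 | P0:I, P1:M(75) | bus: BusRdX,Flush
[21] P0: store L1 := 87 | P0:M(87), P1:I | bus: BusUpgr
[22] P1: store L1 := 83 | P0:I, P1:M(83) | bus: BusRdX,Flush

bus = none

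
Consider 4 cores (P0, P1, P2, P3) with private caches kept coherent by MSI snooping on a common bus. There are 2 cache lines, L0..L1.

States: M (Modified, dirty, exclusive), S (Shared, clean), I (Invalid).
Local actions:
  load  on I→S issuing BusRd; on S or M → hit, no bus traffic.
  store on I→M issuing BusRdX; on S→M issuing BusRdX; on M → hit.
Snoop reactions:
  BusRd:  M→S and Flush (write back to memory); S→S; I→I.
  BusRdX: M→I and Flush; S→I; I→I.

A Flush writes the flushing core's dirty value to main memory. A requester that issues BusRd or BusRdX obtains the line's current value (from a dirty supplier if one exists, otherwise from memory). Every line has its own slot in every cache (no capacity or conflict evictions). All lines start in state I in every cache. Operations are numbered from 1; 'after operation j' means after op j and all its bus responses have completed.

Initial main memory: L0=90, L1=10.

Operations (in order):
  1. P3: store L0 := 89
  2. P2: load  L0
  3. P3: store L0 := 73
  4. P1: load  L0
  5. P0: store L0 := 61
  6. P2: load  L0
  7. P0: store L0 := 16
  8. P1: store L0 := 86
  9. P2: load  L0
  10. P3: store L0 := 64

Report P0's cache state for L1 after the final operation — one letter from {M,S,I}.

state = I

step 1: P3: store L0 := 89  ⟶  IIIM  (L0)  txn=BusRdX  M[L0]=90
step 2: P2: load  L0  ⟶  IISS  (L0)  txn=BusRd+Flush  M[L0]=89
step 3: P3: store L0 := 73  ⟶  IIIM  (L0)  txn=BusRdX  M[L0]=89
step 4: P1: load  L0  ⟶  ISIS  (L0)  txn=BusRd+Flush  M[L0]=73
step 5: P0: store L0 := 61  ⟶  MIII  (L0)  txn=BusRdX  M[L0]=73
step 6: P2: load  L0  ⟶  SISI  (L0)  txn=BusRd+Flush  M[L0]=61
step 7: P0: store L0 := 16  ⟶  MIII  (L0)  txn=BusRdX  M[L0]=61
step 8: P1: store L0 := 86  ⟶  IMII  (L0)  txn=BusRdX+Flush  M[L0]=16
step 9: P2: load  L0  ⟶  ISSI  (L0)  txn=BusRd+Flush  M[L0]=86
step 10: P3: store L0 := 64  ⟶  IIIM  (L0)  txn=BusRdX  M[L0]=86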